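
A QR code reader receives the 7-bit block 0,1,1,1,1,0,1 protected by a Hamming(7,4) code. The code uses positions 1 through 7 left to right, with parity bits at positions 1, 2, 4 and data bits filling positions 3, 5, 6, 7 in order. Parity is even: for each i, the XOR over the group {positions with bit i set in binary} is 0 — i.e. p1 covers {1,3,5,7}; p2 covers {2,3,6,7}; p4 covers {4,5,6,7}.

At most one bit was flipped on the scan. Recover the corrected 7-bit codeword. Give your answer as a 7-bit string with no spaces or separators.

s1 (pos 1,3,5,7): 0⊕1⊕1⊕1 = 1
s2 (pos 2,3,6,7): 1⊕1⊕0⊕1 = 1
s4 (pos 4,5,6,7): 1⊕1⊕0⊕1 = 1
Syndrome s4…s1 = 111 → error at position 7.
Flip position 7: 0111101 → 0111100

0111100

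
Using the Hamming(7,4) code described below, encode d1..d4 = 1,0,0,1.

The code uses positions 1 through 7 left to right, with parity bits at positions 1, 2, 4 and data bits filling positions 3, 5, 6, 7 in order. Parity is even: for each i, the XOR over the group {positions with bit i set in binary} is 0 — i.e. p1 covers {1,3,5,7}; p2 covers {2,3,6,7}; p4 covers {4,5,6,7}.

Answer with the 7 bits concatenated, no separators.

0011001

Place data at non-parity positions: p1 p2 1 p4 0 0 1
p1 (pos 1,3,5,7): XOR of data positions = 1⊕0⊕1 = 0
p2 (pos 2,3,6,7): XOR of data positions = 1⊕0⊕1 = 0
p4 (pos 4,5,6,7): XOR of data positions = 0⊕0⊕1 = 1
Codeword: 0011001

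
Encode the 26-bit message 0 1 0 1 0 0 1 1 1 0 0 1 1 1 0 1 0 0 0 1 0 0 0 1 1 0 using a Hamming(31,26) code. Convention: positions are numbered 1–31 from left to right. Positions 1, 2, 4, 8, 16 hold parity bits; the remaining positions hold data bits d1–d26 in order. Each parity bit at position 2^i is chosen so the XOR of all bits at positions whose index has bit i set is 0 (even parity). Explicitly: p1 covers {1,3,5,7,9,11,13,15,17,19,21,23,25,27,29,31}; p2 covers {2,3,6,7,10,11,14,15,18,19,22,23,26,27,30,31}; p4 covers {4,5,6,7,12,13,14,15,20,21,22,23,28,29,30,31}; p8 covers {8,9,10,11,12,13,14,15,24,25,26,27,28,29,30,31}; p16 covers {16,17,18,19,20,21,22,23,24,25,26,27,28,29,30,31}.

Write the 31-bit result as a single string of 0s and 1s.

1101101000111001111010001000110

Place data at non-parity positions: p1 p2 0 p4 1 0 1 p8 0 0 1 1 1 0 0 p16 1 1 1 0 1 0 0 0 1 0 0 0 1 1 0
p1 (pos 1,3,5,7,9,11,13,15,17,19,21,23,25,27,29,31): XOR of data positions = 0⊕1⊕1⊕0⊕1⊕1⊕0⊕1⊕1⊕1⊕0⊕1⊕0⊕1⊕0 = 1
p2 (pos 2,3,6,7,10,11,14,15,18,19,22,23,26,27,30,31): XOR of data positions = 0⊕0⊕1⊕0⊕1⊕0⊕0⊕1⊕1⊕0⊕0⊕0⊕0⊕1⊕0 = 1
p4 (pos 4,5,6,7,12,13,14,15,20,21,22,23,28,29,30,31): XOR of data positions = 1⊕0⊕1⊕1⊕1⊕0⊕0⊕0⊕1⊕0⊕0⊕0⊕1⊕1⊕0 = 1
p8 (pos 8,9,10,11,12,13,14,15,24,25,26,27,28,29,30,31): XOR of data positions = 0⊕0⊕1⊕1⊕1⊕0⊕0⊕0⊕1⊕0⊕0⊕0⊕1⊕1⊕0 = 0
p16 (pos 16,17,18,19,20,21,22,23,24,25,26,27,28,29,30,31): XOR of data positions = 1⊕1⊕1⊕0⊕1⊕0⊕0⊕0⊕1⊕0⊕0⊕0⊕1⊕1⊕0 = 1
Codeword: 1101101000111001111010001000110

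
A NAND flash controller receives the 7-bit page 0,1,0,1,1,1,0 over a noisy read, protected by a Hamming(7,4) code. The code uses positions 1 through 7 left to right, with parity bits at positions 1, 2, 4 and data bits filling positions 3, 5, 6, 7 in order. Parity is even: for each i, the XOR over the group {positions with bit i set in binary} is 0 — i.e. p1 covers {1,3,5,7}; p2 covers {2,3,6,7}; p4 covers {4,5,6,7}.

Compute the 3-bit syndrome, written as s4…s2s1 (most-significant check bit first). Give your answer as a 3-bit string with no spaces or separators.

101

s1 (pos 1,3,5,7): 0⊕0⊕1⊕0 = 1
s2 (pos 2,3,6,7): 1⊕0⊕1⊕0 = 0
s4 (pos 4,5,6,7): 1⊕1⊕1⊕0 = 1
Syndrome s4…s1 = 101 → error at position 5.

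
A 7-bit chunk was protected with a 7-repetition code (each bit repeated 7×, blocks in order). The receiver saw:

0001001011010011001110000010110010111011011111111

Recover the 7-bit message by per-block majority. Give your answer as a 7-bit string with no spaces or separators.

Block 1 (0001001): 2 ones → 0
Block 2 (0110100): 3 ones → 0
Block 3 (1100111): 5 ones → 1
Block 4 (0000010): 1 one → 0
Block 5 (1100101): 4 ones → 1
Block 6 (1101101): 5 ones → 1
Block 7 (1111111): 7 ones → 1

0010111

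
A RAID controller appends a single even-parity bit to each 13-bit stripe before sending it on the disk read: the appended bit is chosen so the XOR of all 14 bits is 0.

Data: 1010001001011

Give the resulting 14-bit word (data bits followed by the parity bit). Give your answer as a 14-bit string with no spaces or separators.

XOR of the 13 data bits: 1⊕0⊕1⊕0⊕0⊕0⊕1⊕0⊕0⊕1⊕0⊕1⊕1 = 0
Parity bit = 0 (so all 14 bits XOR to 0).

10100010010110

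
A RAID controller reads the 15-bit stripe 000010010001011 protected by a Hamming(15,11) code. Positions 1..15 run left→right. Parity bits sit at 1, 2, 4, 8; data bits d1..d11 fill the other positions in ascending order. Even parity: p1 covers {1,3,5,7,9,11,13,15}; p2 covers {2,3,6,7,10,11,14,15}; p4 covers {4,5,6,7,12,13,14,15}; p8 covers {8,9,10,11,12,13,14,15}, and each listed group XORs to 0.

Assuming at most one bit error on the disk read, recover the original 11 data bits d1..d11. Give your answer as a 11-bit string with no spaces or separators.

01000001011

s1 (pos 1,3,5,7,9,11,13,15): 0⊕0⊕1⊕0⊕0⊕0⊕0⊕1 = 0
s2 (pos 2,3,6,7,10,11,14,15): 0⊕0⊕0⊕0⊕0⊕0⊕1⊕1 = 0
s4 (pos 4,5,6,7,12,13,14,15): 0⊕1⊕0⊕0⊕1⊕0⊕1⊕1 = 0
s8 (pos 8,9,10,11,12,13,14,15): 1⊕0⊕0⊕0⊕1⊕0⊕1⊕1 = 0
Syndrome s8…s1 = 0000 → no error.
Read data bits from positions 3,5,6,7,9,10,11,12,13,14,15: 01000001011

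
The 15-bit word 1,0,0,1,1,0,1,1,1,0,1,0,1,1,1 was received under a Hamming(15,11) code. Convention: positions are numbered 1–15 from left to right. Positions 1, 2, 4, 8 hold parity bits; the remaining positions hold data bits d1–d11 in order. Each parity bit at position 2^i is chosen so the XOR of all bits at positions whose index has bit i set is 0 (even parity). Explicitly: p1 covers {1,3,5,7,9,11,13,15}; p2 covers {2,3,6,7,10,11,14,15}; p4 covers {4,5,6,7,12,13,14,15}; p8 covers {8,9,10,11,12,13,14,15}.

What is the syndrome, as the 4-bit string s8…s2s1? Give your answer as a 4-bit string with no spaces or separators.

s1 (pos 1,3,5,7,9,11,13,15): 1⊕0⊕1⊕1⊕1⊕1⊕1⊕1 = 1
s2 (pos 2,3,6,7,10,11,14,15): 0⊕0⊕0⊕1⊕0⊕1⊕1⊕1 = 0
s4 (pos 4,5,6,7,12,13,14,15): 1⊕1⊕0⊕1⊕0⊕1⊕1⊕1 = 0
s8 (pos 8,9,10,11,12,13,14,15): 1⊕1⊕0⊕1⊕0⊕1⊕1⊕1 = 0
Syndrome s8…s1 = 0001 → error at position 1.

0001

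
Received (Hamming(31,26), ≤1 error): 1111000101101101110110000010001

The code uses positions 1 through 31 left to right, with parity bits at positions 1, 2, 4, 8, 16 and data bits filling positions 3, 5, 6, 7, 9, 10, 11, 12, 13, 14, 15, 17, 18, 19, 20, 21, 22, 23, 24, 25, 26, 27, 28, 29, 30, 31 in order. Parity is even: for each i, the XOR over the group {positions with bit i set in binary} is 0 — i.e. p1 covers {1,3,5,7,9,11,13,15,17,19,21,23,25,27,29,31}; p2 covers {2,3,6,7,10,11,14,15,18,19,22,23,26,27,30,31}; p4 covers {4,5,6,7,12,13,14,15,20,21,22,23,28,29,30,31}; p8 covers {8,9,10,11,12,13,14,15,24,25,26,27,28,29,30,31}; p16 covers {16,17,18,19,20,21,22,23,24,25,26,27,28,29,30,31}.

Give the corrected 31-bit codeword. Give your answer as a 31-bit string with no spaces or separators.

s1 (pos 1,3,5,7,9,11,13,15,17,19,21,23,25,27,29,31): 1⊕1⊕0⊕0⊕0⊕1⊕1⊕0⊕1⊕0⊕1⊕0⊕0⊕1⊕0⊕1 = 0
s2 (pos 2,3,6,7,10,11,14,15,18,19,22,23,26,27,30,31): 1⊕1⊕0⊕0⊕1⊕1⊕1⊕0⊕1⊕0⊕0⊕0⊕0⊕1⊕0⊕1 = 0
s4 (pos 4,5,6,7,12,13,14,15,20,21,22,23,28,29,30,31): 1⊕0⊕0⊕0⊕0⊕1⊕1⊕0⊕1⊕1⊕0⊕0⊕0⊕0⊕0⊕1 = 0
s8 (pos 8,9,10,11,12,13,14,15,24,25,26,27,28,29,30,31): 1⊕0⊕1⊕1⊕0⊕1⊕1⊕0⊕0⊕0⊕0⊕1⊕0⊕0⊕0⊕1 = 1
s16 (pos 16,17,18,19,20,21,22,23,24,25,26,27,28,29,30,31): 1⊕1⊕1⊕0⊕1⊕1⊕0⊕0⊕0⊕0⊕0⊕1⊕0⊕0⊕0⊕1 = 1
Syndrome s16…s1 = 11000 → error at position 24.
Flip position 24: 1111000101101101110110000010001 → 1111000101101101110110010010001

1111000101101101110110010010001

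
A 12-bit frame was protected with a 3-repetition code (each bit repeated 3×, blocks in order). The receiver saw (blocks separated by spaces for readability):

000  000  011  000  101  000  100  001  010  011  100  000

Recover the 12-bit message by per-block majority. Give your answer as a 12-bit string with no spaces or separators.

001010000100

Block 1 (000): 0 ones → 0
Block 2 (000): 0 ones → 0
Block 3 (011): 2 ones → 1
Block 4 (000): 0 ones → 0
Block 5 (101): 2 ones → 1
Block 6 (000): 0 ones → 0
Block 7 (100): 1 one → 0
Block 8 (001): 1 one → 0
Block 9 (010): 1 one → 0
Block 10 (011): 2 ones → 1
Block 11 (100): 1 one → 0
Block 12 (000): 0 ones → 0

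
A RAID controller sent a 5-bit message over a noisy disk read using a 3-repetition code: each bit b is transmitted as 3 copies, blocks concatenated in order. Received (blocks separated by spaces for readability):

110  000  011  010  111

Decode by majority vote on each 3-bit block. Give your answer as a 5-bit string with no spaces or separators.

Block 1 (110): 2 ones → 1
Block 2 (000): 0 ones → 0
Block 3 (011): 2 ones → 1
Block 4 (010): 1 one → 0
Block 5 (111): 3 ones → 1

10101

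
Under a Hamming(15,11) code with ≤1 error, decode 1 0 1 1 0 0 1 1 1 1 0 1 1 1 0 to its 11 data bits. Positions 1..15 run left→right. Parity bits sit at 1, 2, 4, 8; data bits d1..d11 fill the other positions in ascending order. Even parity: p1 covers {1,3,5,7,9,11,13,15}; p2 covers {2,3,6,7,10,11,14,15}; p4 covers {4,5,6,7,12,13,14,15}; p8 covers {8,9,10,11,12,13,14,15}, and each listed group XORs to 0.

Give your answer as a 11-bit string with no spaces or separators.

11011101110

s1 (pos 1,3,5,7,9,11,13,15): 1⊕1⊕0⊕1⊕1⊕0⊕1⊕0 = 1
s2 (pos 2,3,6,7,10,11,14,15): 0⊕1⊕0⊕1⊕1⊕0⊕1⊕0 = 0
s4 (pos 4,5,6,7,12,13,14,15): 1⊕0⊕0⊕1⊕1⊕1⊕1⊕0 = 1
s8 (pos 8,9,10,11,12,13,14,15): 1⊕1⊕1⊕0⊕1⊕1⊕1⊕0 = 0
Syndrome s8…s1 = 0101 → error at position 5.
Flip position 5: 101100111101110 → 101110111101110
Read data bits from positions 3,5,6,7,9,10,11,12,13,14,15: 11011101110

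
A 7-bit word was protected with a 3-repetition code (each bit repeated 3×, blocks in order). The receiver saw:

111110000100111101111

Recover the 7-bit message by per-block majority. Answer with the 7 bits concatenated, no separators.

1100111

Block 1 (111): 3 ones → 1
Block 2 (110): 2 ones → 1
Block 3 (000): 0 ones → 0
Block 4 (100): 1 one → 0
Block 5 (111): 3 ones → 1
Block 6 (101): 2 ones → 1
Block 7 (111): 3 ones → 1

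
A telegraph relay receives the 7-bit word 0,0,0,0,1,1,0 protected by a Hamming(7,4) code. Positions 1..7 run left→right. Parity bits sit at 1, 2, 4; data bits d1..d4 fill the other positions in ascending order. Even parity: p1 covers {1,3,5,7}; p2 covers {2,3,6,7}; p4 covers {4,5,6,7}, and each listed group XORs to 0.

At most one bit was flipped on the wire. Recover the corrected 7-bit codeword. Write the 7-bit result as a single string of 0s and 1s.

0010110

s1 (pos 1,3,5,7): 0⊕0⊕1⊕0 = 1
s2 (pos 2,3,6,7): 0⊕0⊕1⊕0 = 1
s4 (pos 4,5,6,7): 0⊕1⊕1⊕0 = 0
Syndrome s4…s1 = 011 → error at position 3.
Flip position 3: 0000110 → 0010110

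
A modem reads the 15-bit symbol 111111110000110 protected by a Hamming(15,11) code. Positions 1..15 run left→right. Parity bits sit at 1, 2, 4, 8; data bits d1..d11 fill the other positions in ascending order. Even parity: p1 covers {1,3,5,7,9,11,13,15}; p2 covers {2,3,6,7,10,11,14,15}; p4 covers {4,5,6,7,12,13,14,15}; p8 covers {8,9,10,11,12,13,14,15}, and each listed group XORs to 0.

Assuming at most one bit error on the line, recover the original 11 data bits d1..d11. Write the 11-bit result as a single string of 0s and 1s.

s1 (pos 1,3,5,7,9,11,13,15): 1⊕1⊕1⊕1⊕0⊕0⊕1⊕0 = 1
s2 (pos 2,3,6,7,10,11,14,15): 1⊕1⊕1⊕1⊕0⊕0⊕1⊕0 = 1
s4 (pos 4,5,6,7,12,13,14,15): 1⊕1⊕1⊕1⊕0⊕1⊕1⊕0 = 0
s8 (pos 8,9,10,11,12,13,14,15): 1⊕0⊕0⊕0⊕0⊕1⊕1⊕0 = 1
Syndrome s8…s1 = 1011 → error at position 11.
Flip position 11: 111111110000110 → 111111110010110
Read data bits from positions 3,5,6,7,9,10,11,12,13,14,15: 11110010110

11110010110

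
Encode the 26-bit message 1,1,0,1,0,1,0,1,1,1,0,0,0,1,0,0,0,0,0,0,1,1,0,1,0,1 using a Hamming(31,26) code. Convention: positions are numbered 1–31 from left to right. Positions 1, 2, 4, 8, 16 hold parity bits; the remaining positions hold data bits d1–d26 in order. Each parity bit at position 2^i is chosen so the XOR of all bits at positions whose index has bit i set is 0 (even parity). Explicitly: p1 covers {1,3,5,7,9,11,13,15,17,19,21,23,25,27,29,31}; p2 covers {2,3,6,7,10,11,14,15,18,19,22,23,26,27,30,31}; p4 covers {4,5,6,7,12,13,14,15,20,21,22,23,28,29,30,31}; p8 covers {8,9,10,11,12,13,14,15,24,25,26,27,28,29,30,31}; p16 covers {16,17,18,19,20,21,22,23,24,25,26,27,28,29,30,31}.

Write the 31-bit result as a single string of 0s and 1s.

0011101001011101001000000110101

Place data at non-parity positions: p1 p2 1 p4 1 0 1 p8 0 1 0 1 1 1 0 p16 0 0 1 0 0 0 0 0 0 1 1 0 1 0 1
p1 (pos 1,3,5,7,9,11,13,15,17,19,21,23,25,27,29,31): XOR of data positions = 1⊕1⊕1⊕0⊕0⊕1⊕0⊕0⊕1⊕0⊕0⊕0⊕1⊕1⊕1 = 0
p2 (pos 2,3,6,7,10,11,14,15,18,19,22,23,26,27,30,31): XOR of data positions = 1⊕0⊕1⊕1⊕0⊕1⊕0⊕0⊕1⊕0⊕0⊕1⊕1⊕0⊕1 = 0
p4 (pos 4,5,6,7,12,13,14,15,20,21,22,23,28,29,30,31): XOR of data positions = 1⊕0⊕1⊕1⊕1⊕1⊕0⊕0⊕0⊕0⊕0⊕0⊕1⊕0⊕1 = 1
p8 (pos 8,9,10,11,12,13,14,15,24,25,26,27,28,29,30,31): XOR of data positions = 0⊕1⊕0⊕1⊕1⊕1⊕0⊕0⊕0⊕1⊕1⊕0⊕1⊕0⊕1 = 0
p16 (pos 16,17,18,19,20,21,22,23,24,25,26,27,28,29,30,31): XOR of data positions = 0⊕0⊕1⊕0⊕0⊕0⊕0⊕0⊕0⊕1⊕1⊕0⊕1⊕0⊕1 = 1
Codeword: 0011101001011101001000000110101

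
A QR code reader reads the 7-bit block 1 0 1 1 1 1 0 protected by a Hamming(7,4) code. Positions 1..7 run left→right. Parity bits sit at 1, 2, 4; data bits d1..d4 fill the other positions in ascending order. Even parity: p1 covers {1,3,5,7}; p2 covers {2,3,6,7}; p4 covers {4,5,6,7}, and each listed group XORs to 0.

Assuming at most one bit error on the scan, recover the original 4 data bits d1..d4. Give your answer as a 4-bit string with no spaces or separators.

1010

s1 (pos 1,3,5,7): 1⊕1⊕1⊕0 = 1
s2 (pos 2,3,6,7): 0⊕1⊕1⊕0 = 0
s4 (pos 4,5,6,7): 1⊕1⊕1⊕0 = 1
Syndrome s4…s1 = 101 → error at position 5.
Flip position 5: 1011110 → 1011010
Read data bits from positions 3,5,6,7: 1010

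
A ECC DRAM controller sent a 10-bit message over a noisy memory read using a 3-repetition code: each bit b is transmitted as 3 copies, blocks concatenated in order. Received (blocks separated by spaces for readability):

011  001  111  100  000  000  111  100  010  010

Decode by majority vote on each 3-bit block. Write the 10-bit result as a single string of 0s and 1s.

Block 1 (011): 2 ones → 1
Block 2 (001): 1 one → 0
Block 3 (111): 3 ones → 1
Block 4 (100): 1 one → 0
Block 5 (000): 0 ones → 0
Block 6 (000): 0 ones → 0
Block 7 (111): 3 ones → 1
Block 8 (100): 1 one → 0
Block 9 (010): 1 one → 0
Block 10 (010): 1 one → 0

1010001000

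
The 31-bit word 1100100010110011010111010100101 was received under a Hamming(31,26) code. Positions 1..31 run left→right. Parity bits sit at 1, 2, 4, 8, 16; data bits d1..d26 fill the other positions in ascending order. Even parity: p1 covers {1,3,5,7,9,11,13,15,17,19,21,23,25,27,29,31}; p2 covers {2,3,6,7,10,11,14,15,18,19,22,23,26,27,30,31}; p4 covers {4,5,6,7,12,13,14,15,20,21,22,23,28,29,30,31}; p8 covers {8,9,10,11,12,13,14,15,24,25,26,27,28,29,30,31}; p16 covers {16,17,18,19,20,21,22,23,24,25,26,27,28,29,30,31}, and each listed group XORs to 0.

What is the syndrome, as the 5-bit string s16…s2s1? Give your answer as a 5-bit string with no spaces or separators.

10010

s1 (pos 1,3,5,7,9,11,13,15,17,19,21,23,25,27,29,31): 1⊕0⊕1⊕0⊕1⊕1⊕0⊕1⊕0⊕0⊕1⊕0⊕0⊕0⊕1⊕1 = 0
s2 (pos 2,3,6,7,10,11,14,15,18,19,22,23,26,27,30,31): 1⊕0⊕0⊕0⊕0⊕1⊕0⊕1⊕1⊕0⊕1⊕0⊕1⊕0⊕0⊕1 = 1
s4 (pos 4,5,6,7,12,13,14,15,20,21,22,23,28,29,30,31): 0⊕1⊕0⊕0⊕1⊕0⊕0⊕1⊕1⊕1⊕1⊕0⊕0⊕1⊕0⊕1 = 0
s8 (pos 8,9,10,11,12,13,14,15,24,25,26,27,28,29,30,31): 0⊕1⊕0⊕1⊕1⊕0⊕0⊕1⊕1⊕0⊕1⊕0⊕0⊕1⊕0⊕1 = 0
s16 (pos 16,17,18,19,20,21,22,23,24,25,26,27,28,29,30,31): 1⊕0⊕1⊕0⊕1⊕1⊕1⊕0⊕1⊕0⊕1⊕0⊕0⊕1⊕0⊕1 = 1
Syndrome s16…s1 = 10010 → error at position 18.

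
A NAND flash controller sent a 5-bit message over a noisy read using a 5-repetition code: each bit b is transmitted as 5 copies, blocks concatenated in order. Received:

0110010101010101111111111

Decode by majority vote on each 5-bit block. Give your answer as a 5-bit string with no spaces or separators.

01011

Block 1 (01100): 2 ones → 0
Block 2 (10101): 3 ones → 1
Block 3 (01010): 2 ones → 0
Block 4 (11111): 5 ones → 1
Block 5 (11111): 5 ones → 1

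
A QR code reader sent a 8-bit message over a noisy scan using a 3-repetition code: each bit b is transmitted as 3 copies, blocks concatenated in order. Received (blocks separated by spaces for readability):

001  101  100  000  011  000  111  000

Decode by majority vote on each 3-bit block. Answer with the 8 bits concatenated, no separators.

01001010

Block 1 (001): 1 one → 0
Block 2 (101): 2 ones → 1
Block 3 (100): 1 one → 0
Block 4 (000): 0 ones → 0
Block 5 (011): 2 ones → 1
Block 6 (000): 0 ones → 0
Block 7 (111): 3 ones → 1
Block 8 (000): 0 ones → 0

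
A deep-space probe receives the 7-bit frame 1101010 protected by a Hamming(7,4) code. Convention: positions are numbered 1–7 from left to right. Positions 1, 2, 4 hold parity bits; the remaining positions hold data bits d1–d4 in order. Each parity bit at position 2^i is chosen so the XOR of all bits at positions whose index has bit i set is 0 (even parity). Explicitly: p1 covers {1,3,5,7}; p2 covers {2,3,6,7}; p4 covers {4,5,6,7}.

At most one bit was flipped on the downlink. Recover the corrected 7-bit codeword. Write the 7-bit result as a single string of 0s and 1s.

0101010

s1 (pos 1,3,5,7): 1⊕0⊕0⊕0 = 1
s2 (pos 2,3,6,7): 1⊕0⊕1⊕0 = 0
s4 (pos 4,5,6,7): 1⊕0⊕1⊕0 = 0
Syndrome s4…s1 = 001 → error at position 1.
Flip position 1: 1101010 → 0101010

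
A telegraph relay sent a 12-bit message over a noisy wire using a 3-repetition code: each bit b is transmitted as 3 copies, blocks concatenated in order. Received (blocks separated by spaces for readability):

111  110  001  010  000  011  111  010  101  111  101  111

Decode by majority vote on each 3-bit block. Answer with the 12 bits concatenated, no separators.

110001101111

Block 1 (111): 3 ones → 1
Block 2 (110): 2 ones → 1
Block 3 (001): 1 one → 0
Block 4 (010): 1 one → 0
Block 5 (000): 0 ones → 0
Block 6 (011): 2 ones → 1
Block 7 (111): 3 ones → 1
Block 8 (010): 1 one → 0
Block 9 (101): 2 ones → 1
Block 10 (111): 3 ones → 1
Block 11 (101): 2 ones → 1
Block 12 (111): 3 ones → 1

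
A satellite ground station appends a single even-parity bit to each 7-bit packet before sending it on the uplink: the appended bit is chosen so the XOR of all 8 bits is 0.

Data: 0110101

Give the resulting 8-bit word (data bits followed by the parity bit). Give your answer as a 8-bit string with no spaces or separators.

01101010

XOR of the 7 data bits: 0⊕1⊕1⊕0⊕1⊕0⊕1 = 0
Parity bit = 0 (so all 8 bits XOR to 0).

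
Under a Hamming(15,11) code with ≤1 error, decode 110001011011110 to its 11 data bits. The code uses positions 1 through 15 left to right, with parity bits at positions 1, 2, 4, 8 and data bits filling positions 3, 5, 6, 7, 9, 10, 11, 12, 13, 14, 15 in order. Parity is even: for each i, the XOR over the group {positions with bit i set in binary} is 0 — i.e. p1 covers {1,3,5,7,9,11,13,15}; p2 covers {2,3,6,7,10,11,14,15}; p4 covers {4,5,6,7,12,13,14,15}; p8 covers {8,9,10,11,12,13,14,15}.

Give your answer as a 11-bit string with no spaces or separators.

00101011110

s1 (pos 1,3,5,7,9,11,13,15): 1⊕0⊕0⊕0⊕1⊕1⊕1⊕0 = 0
s2 (pos 2,3,6,7,10,11,14,15): 1⊕0⊕1⊕0⊕0⊕1⊕1⊕0 = 0
s4 (pos 4,5,6,7,12,13,14,15): 0⊕0⊕1⊕0⊕1⊕1⊕1⊕0 = 0
s8 (pos 8,9,10,11,12,13,14,15): 1⊕1⊕0⊕1⊕1⊕1⊕1⊕0 = 0
Syndrome s8…s1 = 0000 → no error.
Read data bits from positions 3,5,6,7,9,10,11,12,13,14,15: 00101011110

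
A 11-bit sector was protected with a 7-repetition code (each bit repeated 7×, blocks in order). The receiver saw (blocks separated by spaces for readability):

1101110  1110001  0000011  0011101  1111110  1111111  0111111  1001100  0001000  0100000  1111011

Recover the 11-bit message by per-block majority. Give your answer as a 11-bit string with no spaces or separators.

11011110001

Block 1 (1101110): 5 ones → 1
Block 2 (1110001): 4 ones → 1
Block 3 (0000011): 2 ones → 0
Block 4 (0011101): 4 ones → 1
Block 5 (1111110): 6 ones → 1
Block 6 (1111111): 7 ones → 1
Block 7 (0111111): 6 ones → 1
Block 8 (1001100): 3 ones → 0
Block 9 (0001000): 1 one → 0
Block 10 (0100000): 1 one → 0
Block 11 (1111011): 6 ones → 1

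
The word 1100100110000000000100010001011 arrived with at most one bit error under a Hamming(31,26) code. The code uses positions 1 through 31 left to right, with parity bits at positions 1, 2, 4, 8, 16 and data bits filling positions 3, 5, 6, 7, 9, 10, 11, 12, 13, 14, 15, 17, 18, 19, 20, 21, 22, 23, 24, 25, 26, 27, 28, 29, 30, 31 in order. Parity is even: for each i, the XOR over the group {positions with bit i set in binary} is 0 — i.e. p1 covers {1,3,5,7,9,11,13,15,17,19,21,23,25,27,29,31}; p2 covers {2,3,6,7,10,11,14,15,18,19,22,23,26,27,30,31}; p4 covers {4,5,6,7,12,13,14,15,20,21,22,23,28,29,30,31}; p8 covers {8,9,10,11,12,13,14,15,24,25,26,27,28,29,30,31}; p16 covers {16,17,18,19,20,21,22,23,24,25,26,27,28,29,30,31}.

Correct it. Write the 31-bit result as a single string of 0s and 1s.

1100100110000000000101010001011

s1 (pos 1,3,5,7,9,11,13,15,17,19,21,23,25,27,29,31): 1⊕0⊕1⊕0⊕1⊕0⊕0⊕0⊕0⊕0⊕0⊕0⊕0⊕0⊕0⊕1 = 0
s2 (pos 2,3,6,7,10,11,14,15,18,19,22,23,26,27,30,31): 1⊕0⊕0⊕0⊕0⊕0⊕0⊕0⊕0⊕0⊕0⊕0⊕0⊕0⊕1⊕1 = 1
s4 (pos 4,5,6,7,12,13,14,15,20,21,22,23,28,29,30,31): 0⊕1⊕0⊕0⊕0⊕0⊕0⊕0⊕1⊕0⊕0⊕0⊕1⊕0⊕1⊕1 = 1
s8 (pos 8,9,10,11,12,13,14,15,24,25,26,27,28,29,30,31): 1⊕1⊕0⊕0⊕0⊕0⊕0⊕0⊕1⊕0⊕0⊕0⊕1⊕0⊕1⊕1 = 0
s16 (pos 16,17,18,19,20,21,22,23,24,25,26,27,28,29,30,31): 0⊕0⊕0⊕0⊕1⊕0⊕0⊕0⊕1⊕0⊕0⊕0⊕1⊕0⊕1⊕1 = 1
Syndrome s16…s1 = 10110 → error at position 22.
Flip position 22: 1100100110000000000100010001011 → 1100100110000000000101010001011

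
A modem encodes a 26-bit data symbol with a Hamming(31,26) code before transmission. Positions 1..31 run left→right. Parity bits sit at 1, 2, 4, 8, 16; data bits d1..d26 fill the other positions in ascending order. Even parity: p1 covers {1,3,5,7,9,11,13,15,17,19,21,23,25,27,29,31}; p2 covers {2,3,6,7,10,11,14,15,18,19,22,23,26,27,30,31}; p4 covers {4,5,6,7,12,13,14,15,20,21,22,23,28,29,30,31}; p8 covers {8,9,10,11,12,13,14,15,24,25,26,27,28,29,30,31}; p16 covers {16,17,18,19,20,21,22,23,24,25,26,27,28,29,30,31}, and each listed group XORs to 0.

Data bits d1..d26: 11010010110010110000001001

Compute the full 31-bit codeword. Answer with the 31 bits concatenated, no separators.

Place data at non-parity positions: p1 p2 1 p4 1 0 1 p8 0 0 1 0 1 1 0 p16 0 1 0 1 1 0 0 0 0 0 0 1 0 0 1
p1 (pos 1,3,5,7,9,11,13,15,17,19,21,23,25,27,29,31): XOR of data positions = 1⊕1⊕1⊕0⊕1⊕1⊕0⊕0⊕0⊕1⊕0⊕0⊕0⊕0⊕1 = 1
p2 (pos 2,3,6,7,10,11,14,15,18,19,22,23,26,27,30,31): XOR of data positions = 1⊕0⊕1⊕0⊕1⊕1⊕0⊕1⊕0⊕0⊕0⊕0⊕0⊕0⊕1 = 0
p4 (pos 4,5,6,7,12,13,14,15,20,21,22,23,28,29,30,31): XOR of data positions = 1⊕0⊕1⊕0⊕1⊕1⊕0⊕1⊕1⊕0⊕0⊕1⊕0⊕0⊕1 = 0
p8 (pos 8,9,10,11,12,13,14,15,24,25,26,27,28,29,30,31): XOR of data positions = 0⊕0⊕1⊕0⊕1⊕1⊕0⊕0⊕0⊕0⊕0⊕1⊕0⊕0⊕1 = 1
p16 (pos 16,17,18,19,20,21,22,23,24,25,26,27,28,29,30,31): XOR of data positions = 0⊕1⊕0⊕1⊕1⊕0⊕0⊕0⊕0⊕0⊕0⊕1⊕0⊕0⊕1 = 1
Codeword: 1010101100101101010110000001001

1010101100101101010110000001001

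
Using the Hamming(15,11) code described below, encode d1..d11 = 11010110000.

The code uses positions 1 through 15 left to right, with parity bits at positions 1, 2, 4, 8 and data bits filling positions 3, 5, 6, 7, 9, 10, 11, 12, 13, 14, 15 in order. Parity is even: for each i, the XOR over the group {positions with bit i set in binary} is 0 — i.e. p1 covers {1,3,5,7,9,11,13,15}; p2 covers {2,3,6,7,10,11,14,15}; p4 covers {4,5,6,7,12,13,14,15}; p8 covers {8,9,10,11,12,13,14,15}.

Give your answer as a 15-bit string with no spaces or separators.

Place data at non-parity positions: p1 p2 1 p4 1 0 1 p8 0 1 1 0 0 0 0
p1 (pos 1,3,5,7,9,11,13,15): XOR of data positions = 1⊕1⊕1⊕0⊕1⊕0⊕0 = 0
p2 (pos 2,3,6,7,10,11,14,15): XOR of data positions = 1⊕0⊕1⊕1⊕1⊕0⊕0 = 0
p4 (pos 4,5,6,7,12,13,14,15): XOR of data positions = 1⊕0⊕1⊕0⊕0⊕0⊕0 = 0
p8 (pos 8,9,10,11,12,13,14,15): XOR of data positions = 0⊕1⊕1⊕0⊕0⊕0⊕0 = 0
Codeword: 001010100110000

001010100110000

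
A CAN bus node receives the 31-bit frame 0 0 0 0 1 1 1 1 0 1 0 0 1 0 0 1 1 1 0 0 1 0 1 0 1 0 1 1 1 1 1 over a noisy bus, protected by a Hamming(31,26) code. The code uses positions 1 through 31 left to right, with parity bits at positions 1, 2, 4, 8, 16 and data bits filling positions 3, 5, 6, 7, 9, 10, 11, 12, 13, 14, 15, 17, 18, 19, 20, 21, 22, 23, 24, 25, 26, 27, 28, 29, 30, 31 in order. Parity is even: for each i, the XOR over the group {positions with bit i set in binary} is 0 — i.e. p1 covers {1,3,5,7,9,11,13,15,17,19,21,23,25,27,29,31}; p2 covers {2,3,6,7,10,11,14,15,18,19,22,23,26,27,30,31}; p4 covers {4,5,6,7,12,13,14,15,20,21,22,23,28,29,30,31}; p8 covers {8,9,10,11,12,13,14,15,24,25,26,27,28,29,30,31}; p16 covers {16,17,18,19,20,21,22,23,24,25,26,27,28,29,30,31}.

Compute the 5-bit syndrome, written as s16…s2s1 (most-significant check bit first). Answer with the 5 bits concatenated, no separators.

s1 (pos 1,3,5,7,9,11,13,15,17,19,21,23,25,27,29,31): 0⊕0⊕1⊕1⊕0⊕0⊕1⊕0⊕1⊕0⊕1⊕1⊕1⊕1⊕1⊕1 = 0
s2 (pos 2,3,6,7,10,11,14,15,18,19,22,23,26,27,30,31): 0⊕0⊕1⊕1⊕1⊕0⊕0⊕0⊕1⊕0⊕0⊕1⊕0⊕1⊕1⊕1 = 0
s4 (pos 4,5,6,7,12,13,14,15,20,21,22,23,28,29,30,31): 0⊕1⊕1⊕1⊕0⊕1⊕0⊕0⊕0⊕1⊕0⊕1⊕1⊕1⊕1⊕1 = 0
s8 (pos 8,9,10,11,12,13,14,15,24,25,26,27,28,29,30,31): 1⊕0⊕1⊕0⊕0⊕1⊕0⊕0⊕0⊕1⊕0⊕1⊕1⊕1⊕1⊕1 = 1
s16 (pos 16,17,18,19,20,21,22,23,24,25,26,27,28,29,30,31): 1⊕1⊕1⊕0⊕0⊕1⊕0⊕1⊕0⊕1⊕0⊕1⊕1⊕1⊕1⊕1 = 1
Syndrome s16…s1 = 11000 → error at position 24.

11000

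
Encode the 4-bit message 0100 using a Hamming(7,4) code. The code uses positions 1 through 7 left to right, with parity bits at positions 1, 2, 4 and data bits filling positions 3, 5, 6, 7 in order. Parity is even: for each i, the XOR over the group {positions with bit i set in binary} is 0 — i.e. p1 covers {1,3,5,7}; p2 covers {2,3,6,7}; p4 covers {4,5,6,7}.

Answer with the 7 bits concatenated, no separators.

Place data at non-parity positions: p1 p2 0 p4 1 0 0
p1 (pos 1,3,5,7): XOR of data positions = 0⊕1⊕0 = 1
p2 (pos 2,3,6,7): XOR of data positions = 0⊕0⊕0 = 0
p4 (pos 4,5,6,7): XOR of data positions = 1⊕0⊕0 = 1
Codeword: 1001100

1001100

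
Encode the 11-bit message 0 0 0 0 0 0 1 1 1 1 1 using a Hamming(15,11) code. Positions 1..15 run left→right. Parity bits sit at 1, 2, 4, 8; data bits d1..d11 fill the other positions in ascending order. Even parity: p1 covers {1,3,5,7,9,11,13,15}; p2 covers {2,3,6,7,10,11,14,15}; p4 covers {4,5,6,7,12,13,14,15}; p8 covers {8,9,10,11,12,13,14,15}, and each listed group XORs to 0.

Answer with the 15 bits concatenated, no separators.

110000010011111

Place data at non-parity positions: p1 p2 0 p4 0 0 0 p8 0 0 1 1 1 1 1
p1 (pos 1,3,5,7,9,11,13,15): XOR of data positions = 0⊕0⊕0⊕0⊕1⊕1⊕1 = 1
p2 (pos 2,3,6,7,10,11,14,15): XOR of data positions = 0⊕0⊕0⊕0⊕1⊕1⊕1 = 1
p4 (pos 4,5,6,7,12,13,14,15): XOR of data positions = 0⊕0⊕0⊕1⊕1⊕1⊕1 = 0
p8 (pos 8,9,10,11,12,13,14,15): XOR of data positions = 0⊕0⊕1⊕1⊕1⊕1⊕1 = 1
Codeword: 110000010011111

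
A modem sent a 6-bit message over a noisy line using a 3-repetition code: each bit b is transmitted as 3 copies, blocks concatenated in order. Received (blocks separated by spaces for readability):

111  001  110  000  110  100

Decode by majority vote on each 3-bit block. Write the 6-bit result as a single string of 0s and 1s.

Block 1 (111): 3 ones → 1
Block 2 (001): 1 one → 0
Block 3 (110): 2 ones → 1
Block 4 (000): 0 ones → 0
Block 5 (110): 2 ones → 1
Block 6 (100): 1 one → 0

101010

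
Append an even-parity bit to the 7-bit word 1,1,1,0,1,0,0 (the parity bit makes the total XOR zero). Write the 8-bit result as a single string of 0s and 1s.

XOR of the 7 data bits: 1⊕1⊕1⊕0⊕1⊕0⊕0 = 0
Parity bit = 0 (so all 8 bits XOR to 0).

11101000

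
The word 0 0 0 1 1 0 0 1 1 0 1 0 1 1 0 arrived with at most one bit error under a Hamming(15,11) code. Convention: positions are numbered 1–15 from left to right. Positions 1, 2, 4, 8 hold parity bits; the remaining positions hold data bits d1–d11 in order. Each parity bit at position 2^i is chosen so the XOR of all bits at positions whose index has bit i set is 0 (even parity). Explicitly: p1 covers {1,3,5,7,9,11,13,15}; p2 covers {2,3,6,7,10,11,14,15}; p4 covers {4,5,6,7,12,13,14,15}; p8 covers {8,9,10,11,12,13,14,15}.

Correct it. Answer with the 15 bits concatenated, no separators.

s1 (pos 1,3,5,7,9,11,13,15): 0⊕0⊕1⊕0⊕1⊕1⊕1⊕0 = 0
s2 (pos 2,3,6,7,10,11,14,15): 0⊕0⊕0⊕0⊕0⊕1⊕1⊕0 = 0
s4 (pos 4,5,6,7,12,13,14,15): 1⊕1⊕0⊕0⊕0⊕1⊕1⊕0 = 0
s8 (pos 8,9,10,11,12,13,14,15): 1⊕1⊕0⊕1⊕0⊕1⊕1⊕0 = 1
Syndrome s8…s1 = 1000 → error at position 8.
Flip position 8: 000110011010110 → 000110001010110

000110001010110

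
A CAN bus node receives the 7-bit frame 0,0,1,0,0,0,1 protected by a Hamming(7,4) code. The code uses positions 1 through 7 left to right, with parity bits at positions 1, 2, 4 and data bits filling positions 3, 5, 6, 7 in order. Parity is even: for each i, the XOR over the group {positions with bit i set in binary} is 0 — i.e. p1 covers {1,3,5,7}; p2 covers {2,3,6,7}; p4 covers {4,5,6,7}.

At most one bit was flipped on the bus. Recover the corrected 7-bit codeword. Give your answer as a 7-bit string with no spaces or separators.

s1 (pos 1,3,5,7): 0⊕1⊕0⊕1 = 0
s2 (pos 2,3,6,7): 0⊕1⊕0⊕1 = 0
s4 (pos 4,5,6,7): 0⊕0⊕0⊕1 = 1
Syndrome s4…s1 = 100 → error at position 4.
Flip position 4: 0010001 → 0011001

0011001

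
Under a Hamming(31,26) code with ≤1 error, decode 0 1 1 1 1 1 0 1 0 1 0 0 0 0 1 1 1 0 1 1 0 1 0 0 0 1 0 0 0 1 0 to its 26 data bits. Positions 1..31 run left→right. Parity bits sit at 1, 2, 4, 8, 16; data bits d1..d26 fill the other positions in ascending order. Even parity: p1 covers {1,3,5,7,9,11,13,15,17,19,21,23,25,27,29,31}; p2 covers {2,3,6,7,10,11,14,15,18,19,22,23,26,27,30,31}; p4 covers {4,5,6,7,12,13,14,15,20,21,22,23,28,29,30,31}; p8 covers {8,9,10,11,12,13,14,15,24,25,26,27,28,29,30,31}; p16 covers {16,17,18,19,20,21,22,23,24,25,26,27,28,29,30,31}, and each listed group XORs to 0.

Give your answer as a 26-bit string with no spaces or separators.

11100100001101101000100011

s1 (pos 1,3,5,7,9,11,13,15,17,19,21,23,25,27,29,31): 0⊕1⊕1⊕0⊕0⊕0⊕0⊕1⊕1⊕1⊕0⊕0⊕0⊕0⊕0⊕0 = 1
s2 (pos 2,3,6,7,10,11,14,15,18,19,22,23,26,27,30,31): 1⊕1⊕1⊕0⊕1⊕0⊕0⊕1⊕0⊕1⊕1⊕0⊕1⊕0⊕1⊕0 = 1
s4 (pos 4,5,6,7,12,13,14,15,20,21,22,23,28,29,30,31): 1⊕1⊕1⊕0⊕0⊕0⊕0⊕1⊕1⊕0⊕1⊕0⊕0⊕0⊕1⊕0 = 1
s8 (pos 8,9,10,11,12,13,14,15,24,25,26,27,28,29,30,31): 1⊕0⊕1⊕0⊕0⊕0⊕0⊕1⊕0⊕0⊕1⊕0⊕0⊕0⊕1⊕0 = 1
s16 (pos 16,17,18,19,20,21,22,23,24,25,26,27,28,29,30,31): 1⊕1⊕0⊕1⊕1⊕0⊕1⊕0⊕0⊕0⊕1⊕0⊕0⊕0⊕1⊕0 = 1
Syndrome s16…s1 = 11111 → error at position 31.
Flip position 31: 0111110101000011101101000100010 → 0111110101000011101101000100011
Read data bits from positions 3,5,6,7,9,10,11,12,13,14,15,17,18,19,20,21,22,23,24,25,26,27,28,29,30,31: 11100100001101101000100011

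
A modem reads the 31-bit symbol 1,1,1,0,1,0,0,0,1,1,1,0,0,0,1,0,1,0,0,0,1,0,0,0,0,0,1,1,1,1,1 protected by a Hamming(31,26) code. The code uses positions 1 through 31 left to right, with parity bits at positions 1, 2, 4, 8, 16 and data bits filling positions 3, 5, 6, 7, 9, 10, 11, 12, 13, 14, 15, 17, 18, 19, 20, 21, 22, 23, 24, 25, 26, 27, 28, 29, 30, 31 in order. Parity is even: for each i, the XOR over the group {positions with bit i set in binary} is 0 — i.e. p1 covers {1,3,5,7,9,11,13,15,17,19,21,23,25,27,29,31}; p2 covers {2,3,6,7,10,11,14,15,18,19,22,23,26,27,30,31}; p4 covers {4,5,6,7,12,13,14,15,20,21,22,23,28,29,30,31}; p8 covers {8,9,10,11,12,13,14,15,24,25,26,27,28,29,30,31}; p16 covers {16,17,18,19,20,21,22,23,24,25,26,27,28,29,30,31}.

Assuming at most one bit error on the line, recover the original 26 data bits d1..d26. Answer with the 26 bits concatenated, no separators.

11001110001100010000011011

s1 (pos 1,3,5,7,9,11,13,15,17,19,21,23,25,27,29,31): 1⊕1⊕1⊕0⊕1⊕1⊕0⊕1⊕1⊕0⊕1⊕0⊕0⊕1⊕1⊕1 = 1
s2 (pos 2,3,6,7,10,11,14,15,18,19,22,23,26,27,30,31): 1⊕1⊕0⊕0⊕1⊕1⊕0⊕1⊕0⊕0⊕0⊕0⊕0⊕1⊕1⊕1 = 0
s4 (pos 4,5,6,7,12,13,14,15,20,21,22,23,28,29,30,31): 0⊕1⊕0⊕0⊕0⊕0⊕0⊕1⊕0⊕1⊕0⊕0⊕1⊕1⊕1⊕1 = 1
s8 (pos 8,9,10,11,12,13,14,15,24,25,26,27,28,29,30,31): 0⊕1⊕1⊕1⊕0⊕0⊕0⊕1⊕0⊕0⊕0⊕1⊕1⊕1⊕1⊕1 = 1
s16 (pos 16,17,18,19,20,21,22,23,24,25,26,27,28,29,30,31): 0⊕1⊕0⊕0⊕0⊕1⊕0⊕0⊕0⊕0⊕0⊕1⊕1⊕1⊕1⊕1 = 1
Syndrome s16…s1 = 11101 → error at position 29.
Flip position 29: 1110100011100010100010000011111 → 1110100011100010100010000011011
Read data bits from positions 3,5,6,7,9,10,11,12,13,14,15,17,18,19,20,21,22,23,24,25,26,27,28,29,30,31: 11001110001100010000011011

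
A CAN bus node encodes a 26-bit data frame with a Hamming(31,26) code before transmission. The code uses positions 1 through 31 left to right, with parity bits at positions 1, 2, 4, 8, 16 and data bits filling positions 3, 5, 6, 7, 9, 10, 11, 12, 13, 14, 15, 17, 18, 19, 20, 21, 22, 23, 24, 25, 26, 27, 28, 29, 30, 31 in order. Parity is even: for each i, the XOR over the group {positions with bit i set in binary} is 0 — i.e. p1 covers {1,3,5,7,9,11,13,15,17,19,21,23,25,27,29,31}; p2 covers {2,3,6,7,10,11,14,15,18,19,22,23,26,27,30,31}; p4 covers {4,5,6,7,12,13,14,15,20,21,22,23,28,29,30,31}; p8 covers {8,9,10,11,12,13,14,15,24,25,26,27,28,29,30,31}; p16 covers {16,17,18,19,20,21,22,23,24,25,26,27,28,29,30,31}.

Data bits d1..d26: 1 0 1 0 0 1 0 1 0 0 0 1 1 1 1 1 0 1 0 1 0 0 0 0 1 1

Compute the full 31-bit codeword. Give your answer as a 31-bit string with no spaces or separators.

1011010101010001111110101000011

Place data at non-parity positions: p1 p2 1 p4 0 1 0 p8 0 1 0 1 0 0 0 p16 1 1 1 1 1 0 1 0 1 0 0 0 0 1 1
p1 (pos 1,3,5,7,9,11,13,15,17,19,21,23,25,27,29,31): XOR of data positions = 1⊕0⊕0⊕0⊕0⊕0⊕0⊕1⊕1⊕1⊕1⊕1⊕0⊕0⊕1 = 1
p2 (pos 2,3,6,7,10,11,14,15,18,19,22,23,26,27,30,31): XOR of data positions = 1⊕1⊕0⊕1⊕0⊕0⊕0⊕1⊕1⊕0⊕1⊕0⊕0⊕1⊕1 = 0
p4 (pos 4,5,6,7,12,13,14,15,20,21,22,23,28,29,30,31): XOR of data positions = 0⊕1⊕0⊕1⊕0⊕0⊕0⊕1⊕1⊕0⊕1⊕0⊕0⊕1⊕1 = 1
p8 (pos 8,9,10,11,12,13,14,15,24,25,26,27,28,29,30,31): XOR of data positions = 0⊕1⊕0⊕1⊕0⊕0⊕0⊕0⊕1⊕0⊕0⊕0⊕0⊕1⊕1 = 1
p16 (pos 16,17,18,19,20,21,22,23,24,25,26,27,28,29,30,31): XOR of data positions = 1⊕1⊕1⊕1⊕1⊕0⊕1⊕0⊕1⊕0⊕0⊕0⊕0⊕1⊕1 = 1
Codeword: 1011010101010001111110101000011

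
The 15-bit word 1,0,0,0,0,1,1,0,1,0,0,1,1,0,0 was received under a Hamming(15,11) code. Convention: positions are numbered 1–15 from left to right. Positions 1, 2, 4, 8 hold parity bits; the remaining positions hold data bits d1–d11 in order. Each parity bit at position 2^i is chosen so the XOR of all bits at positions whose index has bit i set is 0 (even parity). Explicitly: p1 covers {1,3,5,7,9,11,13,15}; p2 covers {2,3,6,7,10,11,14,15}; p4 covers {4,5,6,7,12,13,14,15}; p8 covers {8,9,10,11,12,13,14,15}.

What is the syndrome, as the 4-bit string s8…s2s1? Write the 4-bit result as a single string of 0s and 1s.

s1 (pos 1,3,5,7,9,11,13,15): 1⊕0⊕0⊕1⊕1⊕0⊕1⊕0 = 0
s2 (pos 2,3,6,7,10,11,14,15): 0⊕0⊕1⊕1⊕0⊕0⊕0⊕0 = 0
s4 (pos 4,5,6,7,12,13,14,15): 0⊕0⊕1⊕1⊕1⊕1⊕0⊕0 = 0
s8 (pos 8,9,10,11,12,13,14,15): 0⊕1⊕0⊕0⊕1⊕1⊕0⊕0 = 1
Syndrome s8…s1 = 1000 → error at position 8.

1000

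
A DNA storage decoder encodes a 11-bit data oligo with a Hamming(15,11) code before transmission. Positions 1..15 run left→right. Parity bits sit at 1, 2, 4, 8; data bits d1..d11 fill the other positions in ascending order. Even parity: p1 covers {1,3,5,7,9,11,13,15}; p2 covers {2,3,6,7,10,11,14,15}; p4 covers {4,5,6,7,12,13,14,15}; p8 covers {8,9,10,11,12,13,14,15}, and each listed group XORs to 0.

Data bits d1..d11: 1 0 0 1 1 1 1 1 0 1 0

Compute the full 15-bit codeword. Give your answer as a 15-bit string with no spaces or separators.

011100111111010

Place data at non-parity positions: p1 p2 1 p4 0 0 1 p8 1 1 1 1 0 1 0
p1 (pos 1,3,5,7,9,11,13,15): XOR of data positions = 1⊕0⊕1⊕1⊕1⊕0⊕0 = 0
p2 (pos 2,3,6,7,10,11,14,15): XOR of data positions = 1⊕0⊕1⊕1⊕1⊕1⊕0 = 1
p4 (pos 4,5,6,7,12,13,14,15): XOR of data positions = 0⊕0⊕1⊕1⊕0⊕1⊕0 = 1
p8 (pos 8,9,10,11,12,13,14,15): XOR of data positions = 1⊕1⊕1⊕1⊕0⊕1⊕0 = 1
Codeword: 011100111111010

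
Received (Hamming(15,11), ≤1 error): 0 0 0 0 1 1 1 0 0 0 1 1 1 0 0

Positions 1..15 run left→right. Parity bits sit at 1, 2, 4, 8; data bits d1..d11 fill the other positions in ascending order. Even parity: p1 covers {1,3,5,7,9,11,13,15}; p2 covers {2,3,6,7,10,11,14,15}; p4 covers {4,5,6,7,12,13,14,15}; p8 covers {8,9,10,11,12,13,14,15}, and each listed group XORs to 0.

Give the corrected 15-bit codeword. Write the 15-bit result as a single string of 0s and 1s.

000011100011110

s1 (pos 1,3,5,7,9,11,13,15): 0⊕0⊕1⊕1⊕0⊕1⊕1⊕0 = 0
s2 (pos 2,3,6,7,10,11,14,15): 0⊕0⊕1⊕1⊕0⊕1⊕0⊕0 = 1
s4 (pos 4,5,6,7,12,13,14,15): 0⊕1⊕1⊕1⊕1⊕1⊕0⊕0 = 1
s8 (pos 8,9,10,11,12,13,14,15): 0⊕0⊕0⊕1⊕1⊕1⊕0⊕0 = 1
Syndrome s8…s1 = 1110 → error at position 14.
Flip position 14: 000011100011100 → 000011100011110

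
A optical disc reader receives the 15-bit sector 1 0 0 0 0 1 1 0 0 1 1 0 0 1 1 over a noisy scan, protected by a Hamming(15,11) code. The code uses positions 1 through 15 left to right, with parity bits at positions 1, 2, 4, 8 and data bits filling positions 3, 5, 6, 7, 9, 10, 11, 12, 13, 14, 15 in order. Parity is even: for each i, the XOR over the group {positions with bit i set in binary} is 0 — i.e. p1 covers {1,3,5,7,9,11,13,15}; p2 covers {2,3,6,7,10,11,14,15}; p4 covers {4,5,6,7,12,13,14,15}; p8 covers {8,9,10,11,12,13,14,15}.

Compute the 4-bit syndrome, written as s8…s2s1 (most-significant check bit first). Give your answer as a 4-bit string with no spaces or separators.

0000

s1 (pos 1,3,5,7,9,11,13,15): 1⊕0⊕0⊕1⊕0⊕1⊕0⊕1 = 0
s2 (pos 2,3,6,7,10,11,14,15): 0⊕0⊕1⊕1⊕1⊕1⊕1⊕1 = 0
s4 (pos 4,5,6,7,12,13,14,15): 0⊕0⊕1⊕1⊕0⊕0⊕1⊕1 = 0
s8 (pos 8,9,10,11,12,13,14,15): 0⊕0⊕1⊕1⊕0⊕0⊕1⊕1 = 0
Syndrome s8…s1 = 0000 → no error.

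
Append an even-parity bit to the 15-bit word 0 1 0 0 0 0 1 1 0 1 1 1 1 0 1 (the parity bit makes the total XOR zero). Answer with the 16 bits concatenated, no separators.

0100001101111010

XOR of the 15 data bits: 0⊕1⊕0⊕0⊕0⊕0⊕1⊕1⊕0⊕1⊕1⊕1⊕1⊕0⊕1 = 0
Parity bit = 0 (so all 16 bits XOR to 0).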